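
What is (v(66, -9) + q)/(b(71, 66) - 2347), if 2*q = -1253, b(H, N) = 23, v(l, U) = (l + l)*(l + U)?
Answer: -13795/4648 ≈ -2.9679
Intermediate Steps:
v(l, U) = 2*l*(U + l) (v(l, U) = (2*l)*(U + l) = 2*l*(U + l))
q = -1253/2 (q = (½)*(-1253) = -1253/2 ≈ -626.50)
(v(66, -9) + q)/(b(71, 66) - 2347) = (2*66*(-9 + 66) - 1253/2)/(23 - 2347) = (2*66*57 - 1253/2)/(-2324) = (7524 - 1253/2)*(-1/2324) = (13795/2)*(-1/2324) = -13795/4648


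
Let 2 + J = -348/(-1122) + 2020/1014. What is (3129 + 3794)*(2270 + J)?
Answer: 1490141744224/94809 ≈ 1.5717e+7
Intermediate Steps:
J = 28658/94809 (J = -2 + (-348/(-1122) + 2020/1014) = -2 + (-348*(-1/1122) + 2020*(1/1014)) = -2 + (58/187 + 1010/507) = -2 + 218276/94809 = 28658/94809 ≈ 0.30227)
(3129 + 3794)*(2270 + J) = (3129 + 3794)*(2270 + 28658/94809) = 6923*(215245088/94809) = 1490141744224/94809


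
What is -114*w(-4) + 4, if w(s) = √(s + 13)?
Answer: -338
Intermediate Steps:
w(s) = √(13 + s)
-114*w(-4) + 4 = -114*√(13 - 4) + 4 = -114*√9 + 4 = -114*3 + 4 = -342 + 4 = -338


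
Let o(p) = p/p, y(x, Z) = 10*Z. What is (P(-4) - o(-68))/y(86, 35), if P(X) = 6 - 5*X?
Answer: 1/14 ≈ 0.071429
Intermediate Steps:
o(p) = 1
(P(-4) - o(-68))/y(86, 35) = ((6 - 5*(-4)) - 1*1)/((10*35)) = ((6 + 20) - 1)/350 = (26 - 1)*(1/350) = 25*(1/350) = 1/14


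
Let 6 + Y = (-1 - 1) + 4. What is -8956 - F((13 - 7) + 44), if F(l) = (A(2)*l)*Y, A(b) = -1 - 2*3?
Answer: -10356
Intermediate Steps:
A(b) = -7 (A(b) = -1 - 6 = -7)
Y = -4 (Y = -6 + ((-1 - 1) + 4) = -6 + (-2 + 4) = -6 + 2 = -4)
F(l) = 28*l (F(l) = -7*l*(-4) = 28*l)
-8956 - F((13 - 7) + 44) = -8956 - 28*((13 - 7) + 44) = -8956 - 28*(6 + 44) = -8956 - 28*50 = -8956 - 1*1400 = -8956 - 1400 = -10356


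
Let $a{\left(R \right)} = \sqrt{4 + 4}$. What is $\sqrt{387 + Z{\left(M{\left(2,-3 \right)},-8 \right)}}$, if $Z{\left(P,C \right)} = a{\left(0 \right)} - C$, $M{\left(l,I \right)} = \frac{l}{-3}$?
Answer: $\sqrt{395 + 2 \sqrt{2}} \approx 19.946$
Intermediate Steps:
$M{\left(l,I \right)} = - \frac{l}{3}$ ($M{\left(l,I \right)} = l \left(- \frac{1}{3}\right) = - \frac{l}{3}$)
$a{\left(R \right)} = 2 \sqrt{2}$ ($a{\left(R \right)} = \sqrt{8} = 2 \sqrt{2}$)
$Z{\left(P,C \right)} = - C + 2 \sqrt{2}$ ($Z{\left(P,C \right)} = 2 \sqrt{2} - C = - C + 2 \sqrt{2}$)
$\sqrt{387 + Z{\left(M{\left(2,-3 \right)},-8 \right)}} = \sqrt{387 + \left(\left(-1\right) \left(-8\right) + 2 \sqrt{2}\right)} = \sqrt{387 + \left(8 + 2 \sqrt{2}\right)} = \sqrt{395 + 2 \sqrt{2}}$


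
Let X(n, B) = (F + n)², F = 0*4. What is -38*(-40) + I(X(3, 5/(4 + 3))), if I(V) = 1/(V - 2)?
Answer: 10641/7 ≈ 1520.1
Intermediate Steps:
F = 0
X(n, B) = n² (X(n, B) = (0 + n)² = n²)
I(V) = 1/(-2 + V)
-38*(-40) + I(X(3, 5/(4 + 3))) = -38*(-40) + 1/(-2 + 3²) = 1520 + 1/(-2 + 9) = 1520 + 1/7 = 1520 + ⅐ = 10641/7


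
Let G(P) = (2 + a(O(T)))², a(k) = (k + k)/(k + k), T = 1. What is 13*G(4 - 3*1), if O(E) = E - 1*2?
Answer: 117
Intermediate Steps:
O(E) = -2 + E (O(E) = E - 2 = -2 + E)
a(k) = 1 (a(k) = (2*k)/((2*k)) = (2*k)*(1/(2*k)) = 1)
G(P) = 9 (G(P) = (2 + 1)² = 3² = 9)
13*G(4 - 3*1) = 13*9 = 117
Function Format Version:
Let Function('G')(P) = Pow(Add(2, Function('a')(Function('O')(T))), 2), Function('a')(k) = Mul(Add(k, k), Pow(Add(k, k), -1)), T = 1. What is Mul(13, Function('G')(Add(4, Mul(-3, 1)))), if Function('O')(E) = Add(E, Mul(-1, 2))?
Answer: 117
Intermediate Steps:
Function('O')(E) = Add(-2, E) (Function('O')(E) = Add(E, -2) = Add(-2, E))
Function('a')(k) = 1 (Function('a')(k) = Mul(Mul(2, k), Pow(Mul(2, k), -1)) = Mul(Mul(2, k), Mul(Rational(1, 2), Pow(k, -1))) = 1)
Function('G')(P) = 9 (Function('G')(P) = Pow(Add(2, 1), 2) = Pow(3, 2) = 9)
Mul(13, Function('G')(Add(4, Mul(-3, 1)))) = Mul(13, 9) = 117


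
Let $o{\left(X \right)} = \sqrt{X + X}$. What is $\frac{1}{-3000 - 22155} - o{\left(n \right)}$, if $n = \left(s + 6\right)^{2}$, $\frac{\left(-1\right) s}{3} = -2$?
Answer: $- \frac{1}{25155} - 12 \sqrt{2} \approx -16.971$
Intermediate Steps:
$s = 6$ ($s = \left(-3\right) \left(-2\right) = 6$)
$n = 144$ ($n = \left(6 + 6\right)^{2} = 12^{2} = 144$)
$o{\left(X \right)} = \sqrt{2} \sqrt{X}$ ($o{\left(X \right)} = \sqrt{2 X} = \sqrt{2} \sqrt{X}$)
$\frac{1}{-3000 - 22155} - o{\left(n \right)} = \frac{1}{-3000 - 22155} - \sqrt{2} \sqrt{144} = \frac{1}{-25155} - \sqrt{2} \cdot 12 = - \frac{1}{25155} - 12 \sqrt{2}$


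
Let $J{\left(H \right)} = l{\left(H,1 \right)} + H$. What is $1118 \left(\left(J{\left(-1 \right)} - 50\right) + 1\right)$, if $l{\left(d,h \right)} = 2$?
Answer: $-53664$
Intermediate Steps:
$J{\left(H \right)} = 2 + H$
$1118 \left(\left(J{\left(-1 \right)} - 50\right) + 1\right) = 1118 \left(\left(\left(2 - 1\right) - 50\right) + 1\right) = 1118 \left(\left(1 - 50\right) + 1\right) = 1118 \left(-49 + 1\right) = 1118 \left(-48\right) = -53664$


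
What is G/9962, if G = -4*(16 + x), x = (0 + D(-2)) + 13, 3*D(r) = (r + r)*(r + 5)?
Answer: -50/4981 ≈ -0.010038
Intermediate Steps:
D(r) = 2*r*(5 + r)/3 (D(r) = ((r + r)*(r + 5))/3 = ((2*r)*(5 + r))/3 = (2*r*(5 + r))/3 = 2*r*(5 + r)/3)
x = 9 (x = (0 + (2/3)*(-2)*(5 - 2)) + 13 = (0 + (2/3)*(-2)*3) + 13 = (0 - 4) + 13 = -4 + 13 = 9)
G = -100 (G = -4*(16 + 9) = -4*25 = -100)
G/9962 = -100/9962 = -100*1/9962 = -50/4981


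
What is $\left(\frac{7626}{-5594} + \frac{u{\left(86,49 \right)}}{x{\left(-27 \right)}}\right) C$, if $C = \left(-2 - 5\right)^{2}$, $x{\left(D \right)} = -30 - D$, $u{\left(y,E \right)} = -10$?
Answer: $\frac{810019}{8391} \approx 96.534$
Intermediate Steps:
$C = 49$ ($C = \left(-2 - 5\right)^{2} = \left(-7\right)^{2} = 49$)
$\left(\frac{7626}{-5594} + \frac{u{\left(86,49 \right)}}{x{\left(-27 \right)}}\right) C = \left(\frac{7626}{-5594} - \frac{10}{-30 - -27}\right) 49 = \left(7626 \left(- \frac{1}{5594}\right) - \frac{10}{-30 + 27}\right) 49 = \left(- \frac{3813}{2797} - \frac{10}{-3}\right) 49 = \left(- \frac{3813}{2797} - - \frac{10}{3}\right) 49 = \left(- \frac{3813}{2797} + \frac{10}{3}\right) 49 = \frac{16531}{8391} \cdot 49 = \frac{810019}{8391}$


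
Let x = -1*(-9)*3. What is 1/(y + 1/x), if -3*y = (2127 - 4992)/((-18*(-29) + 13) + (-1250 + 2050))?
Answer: 2403/1808 ≈ 1.3291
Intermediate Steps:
x = 27 (x = 9*3 = 27)
y = 191/267 (y = -(2127 - 4992)/(3*((-18*(-29) + 13) + (-1250 + 2050))) = -(-955)/((522 + 13) + 800) = -(-955)/(535 + 800) = -(-955)/1335 = -⅓*(-191/89) = 191/267 ≈ 0.71536)
1/(y + 1/x) = 1/(191/267 + 1/27) = 1/(1808/2403) = 2403/1808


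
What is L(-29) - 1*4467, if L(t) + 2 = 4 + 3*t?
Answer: -4552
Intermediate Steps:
L(t) = 2 + 3*t (L(t) = -2 + (4 + 3*t) = 2 + 3*t)
L(-29) - 1*4467 = (2 + 3*(-29)) - 1*4467 = (2 - 87) - 4467 = -85 - 4467 = -4552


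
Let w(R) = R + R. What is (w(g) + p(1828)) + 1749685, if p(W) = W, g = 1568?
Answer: 1754649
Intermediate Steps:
w(R) = 2*R
(w(g) + p(1828)) + 1749685 = (2*1568 + 1828) + 1749685 = (3136 + 1828) + 1749685 = 4964 + 1749685 = 1754649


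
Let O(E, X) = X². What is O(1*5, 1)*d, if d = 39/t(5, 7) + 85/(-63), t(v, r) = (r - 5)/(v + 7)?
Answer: 14657/63 ≈ 232.65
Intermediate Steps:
t(v, r) = (-5 + r)/(7 + v)
d = 14657/63 (d = 39/(((-5 + 7)/(7 + 5))) + 85/(-63) = 39/((2/12)) + 85*(-1/63) = 39/(((1/12)*2)) - 85/63 = 39/(⅙) - 85/63 = 39*6 - 85/63 = 234 - 85/63 = 14657/63 ≈ 232.65)
O(1*5, 1)*d = 1²*(14657/63) = 1*(14657/63) = 14657/63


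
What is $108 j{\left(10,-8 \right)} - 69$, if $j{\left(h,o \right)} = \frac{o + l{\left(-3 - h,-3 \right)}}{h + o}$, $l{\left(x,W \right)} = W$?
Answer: $-663$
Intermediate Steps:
$j{\left(h,o \right)} = \frac{-3 + o}{h + o}$ ($j{\left(h,o \right)} = \frac{o - 3}{h + o} = \frac{-3 + o}{h + o}$)
$108 j{\left(10,-8 \right)} - 69 = 108 \frac{-3 - 8}{10 - 8} - 69 = 108 \cdot \frac{1}{2} \left(-11\right) - 69 = 108 \left(- \frac{11}{2}\right) - 69 = -594 - 69 = -663$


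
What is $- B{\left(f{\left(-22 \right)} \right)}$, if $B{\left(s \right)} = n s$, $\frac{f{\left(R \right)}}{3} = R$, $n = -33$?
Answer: $-2178$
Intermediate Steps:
$f{\left(R \right)} = 3 R$
$B{\left(s \right)} = - 33 s$
$- B{\left(f{\left(-22 \right)} \right)} = - \left(-33\right) 3 \left(-22\right) = - \left(-33\right) \left(-66\right) = \left(-1\right) 2178 = -2178$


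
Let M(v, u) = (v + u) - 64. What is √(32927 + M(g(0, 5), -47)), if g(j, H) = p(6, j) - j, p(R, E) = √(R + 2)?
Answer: √(32816 + 2*√2) ≈ 181.16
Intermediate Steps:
p(R, E) = √(2 + R)
g(j, H) = -j + 2*√2 (g(j, H) = √(2 + 6) - j = √8 - j = 2*√2 - j = -j + 2*√2)
M(v, u) = -64 + u + v (M(v, u) = (u + v) - 64 = -64 + u + v)
√(32927 + M(g(0, 5), -47)) = √(32927 + (-64 - 47 + (-1*0 + 2*√2))) = √(32927 + (-64 - 47 + (0 + 2*√2))) = √(32927 + (-64 - 47 + 2*√2)) = √(32927 + (-111 + 2*√2)) = √(32816 + 2*√2)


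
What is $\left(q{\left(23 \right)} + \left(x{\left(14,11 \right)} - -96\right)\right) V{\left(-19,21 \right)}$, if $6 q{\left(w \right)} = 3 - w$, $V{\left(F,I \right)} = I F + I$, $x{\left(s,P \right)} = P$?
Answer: $-39186$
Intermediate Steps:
$V{\left(F,I \right)} = I + F I$ ($V{\left(F,I \right)} = F I + I = I + F I$)
$q{\left(w \right)} = \frac{1}{2} - \frac{w}{6}$ ($q{\left(w \right)} = \frac{3 - w}{6} = \frac{1}{2} - \frac{w}{6}$)
$\left(q{\left(23 \right)} + \left(x{\left(14,11 \right)} - -96\right)\right) V{\left(-19,21 \right)} = \left(\left(\frac{1}{2} - \frac{23}{6}\right) + \left(11 - -96\right)\right) 21 \left(1 - 19\right) = \left(\left(\frac{1}{2} - \frac{23}{6}\right) + \left(11 + 96\right)\right) 21 \left(-18\right) = \left(- \frac{10}{3} + 107\right) \left(-378\right) = \frac{311}{3} \left(-378\right) = -39186$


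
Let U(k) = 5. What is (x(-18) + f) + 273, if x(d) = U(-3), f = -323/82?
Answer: 22473/82 ≈ 274.06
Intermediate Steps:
f = -323/82 (f = -323*1/82 = -323/82 ≈ -3.9390)
x(d) = 5
(x(-18) + f) + 273 = (5 - 323/82) + 273 = 87/82 + 273 = 22473/82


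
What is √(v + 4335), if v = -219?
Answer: 14*√21 ≈ 64.156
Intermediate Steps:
√(v + 4335) = √(-219 + 4335) = √4116 = 14*√21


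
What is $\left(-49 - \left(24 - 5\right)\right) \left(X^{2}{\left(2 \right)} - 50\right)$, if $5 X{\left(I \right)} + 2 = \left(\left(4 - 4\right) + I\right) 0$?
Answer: $\frac{84728}{25} \approx 3389.1$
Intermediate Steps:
$X{\left(I \right)} = - \frac{2}{5}$ ($X{\left(I \right)} = - \frac{2}{5} + \frac{\left(\left(4 - 4\right) + I\right) 0}{5} = - \frac{2}{5} + \frac{\left(0 + I\right) 0}{5} = - \frac{2}{5} + \frac{I 0}{5} = - \frac{2}{5} + \frac{1}{5} \cdot 0 = - \frac{2}{5} + 0 = - \frac{2}{5}$)
$\left(-49 - \left(24 - 5\right)\right) \left(X^{2}{\left(2 \right)} - 50\right) = \left(-49 - \left(24 - 5\right)\right) \left(\left(- \frac{2}{5}\right)^{2} - 50\right) = \left(-49 - \left(24 - 5\right)\right) \left(\frac{4}{25} - 50\right) = \left(-49 - 19\right) \left(- \frac{1246}{25}\right) = \left(-68\right) \left(- \frac{1246}{25}\right) = \frac{84728}{25}$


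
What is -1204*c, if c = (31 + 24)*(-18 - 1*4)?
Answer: 1456840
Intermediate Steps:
c = -1210 (c = 55*(-18 - 4) = 55*(-22) = -1210)
-1204*c = -1204*(-1210) = 1456840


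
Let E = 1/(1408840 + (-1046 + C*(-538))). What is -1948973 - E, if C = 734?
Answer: -1974118649647/1012902 ≈ -1.9490e+6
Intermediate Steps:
E = 1/1012902 (E = 1/(1408840 + (-1046 + 734*(-538))) = 1/(1408840 + (-1046 - 394892)) = 1/(1408840 - 395938) = 1/1012902 ≈ 9.8726e-7)
-1948973 - E = -1948973 - 1*1/1012902 = -1948973 - 1/1012902 = -1974118649647/1012902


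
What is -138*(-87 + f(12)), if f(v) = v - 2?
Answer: 10626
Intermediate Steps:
f(v) = -2 + v
-138*(-87 + f(12)) = -138*(-87 + (-2 + 12)) = -138*(-87 + 10) = -138*(-77) = 10626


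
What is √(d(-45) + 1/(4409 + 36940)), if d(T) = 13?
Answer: √22226658762/41349 ≈ 3.6056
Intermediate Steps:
√(d(-45) + 1/(4409 + 36940)) = √(13 + 1/(4409 + 36940)) = √(13 + 1/41349) = √(537538/41349) = √22226658762/41349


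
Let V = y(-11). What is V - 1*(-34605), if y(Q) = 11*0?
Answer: 34605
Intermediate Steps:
y(Q) = 0
V = 0
V - 1*(-34605) = 0 - 1*(-34605) = 0 + 34605 = 34605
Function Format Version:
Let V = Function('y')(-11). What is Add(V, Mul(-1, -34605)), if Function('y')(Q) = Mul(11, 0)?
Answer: 34605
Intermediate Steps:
Function('y')(Q) = 0
V = 0
Add(V, Mul(-1, -34605)) = Add(0, Mul(-1, -34605)) = Add(0, 34605) = 34605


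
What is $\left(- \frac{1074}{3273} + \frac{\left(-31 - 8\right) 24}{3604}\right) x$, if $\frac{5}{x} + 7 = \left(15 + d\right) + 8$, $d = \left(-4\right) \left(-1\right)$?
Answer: $- \frac{144463}{982991} \approx -0.14696$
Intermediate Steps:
$d = 4$
$x = \frac{1}{4}$ ($x = \frac{5}{-7 + \left(\left(15 + 4\right) + 8\right)} = \frac{5}{-7 + \left(19 + 8\right)} = \frac{5}{-7 + 27} = \frac{5}{20} = 5 \cdot \frac{1}{20} = \frac{1}{4} \approx 0.25$)
$\left(- \frac{1074}{3273} + \frac{\left(-31 - 8\right) 24}{3604}\right) x = \left(- \frac{1074}{3273} + \frac{\left(-31 - 8\right) 24}{3604}\right) \frac{1}{4} = \left(\left(-1074\right) \frac{1}{3273} + \left(-39\right) 24 \cdot \frac{1}{3604}\right) \frac{1}{4} = \left(- \frac{358}{1091} - \frac{234}{901}\right) \frac{1}{4} = \left(- \frac{577852}{982991}\right) \frac{1}{4} = - \frac{144463}{982991}$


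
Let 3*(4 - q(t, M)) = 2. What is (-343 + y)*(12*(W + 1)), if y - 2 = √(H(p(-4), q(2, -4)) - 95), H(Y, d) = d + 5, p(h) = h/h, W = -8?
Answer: 28644 - 56*I*√195 ≈ 28644.0 - 782.0*I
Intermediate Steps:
q(t, M) = 10/3 (q(t, M) = 4 - ⅓*2 = 4 - ⅔ = 10/3)
p(h) = 1
H(Y, d) = 5 + d
y = 2 + 2*I*√195/3 (y = 2 + √((5 + 10/3) - 95) = 2 + √(25/3 - 95) = 2 + √(-260/3) = 2 + 2*I*√195/3 ≈ 2.0 + 9.3095*I)
(-343 + y)*(12*(W + 1)) = (-343 + (2 + 2*I*√195/3))*(12*(-8 + 1)) = (-341 + 2*I*√195/3)*(12*(-7)) = (-341 + 2*I*√195/3)*(-84) = 28644 - 56*I*√195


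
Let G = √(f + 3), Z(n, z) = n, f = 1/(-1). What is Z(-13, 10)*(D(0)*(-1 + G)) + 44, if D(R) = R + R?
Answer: 44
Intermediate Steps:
f = -1
G = √2 (G = √(-1 + 3) = √2 ≈ 1.4142)
D(R) = 2*R
Z(-13, 10)*(D(0)*(-1 + G)) + 44 = -13*2*0*(-1 + √2) + 44 = -0*(-1 + √2) + 44 = -13*0 + 44 = 0 + 44 = 44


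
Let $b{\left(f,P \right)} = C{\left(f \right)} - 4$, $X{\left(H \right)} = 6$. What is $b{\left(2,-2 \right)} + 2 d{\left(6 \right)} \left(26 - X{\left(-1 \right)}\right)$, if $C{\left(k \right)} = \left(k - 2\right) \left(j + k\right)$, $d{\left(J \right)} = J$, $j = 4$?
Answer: $236$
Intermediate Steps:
$C{\left(k \right)} = \left(-2 + k\right) \left(4 + k\right)$ ($C{\left(k \right)} = \left(k - 2\right) \left(4 + k\right) = \left(-2 + k\right) \left(4 + k\right)$)
$b{\left(f,P \right)} = -12 + f^{2} + 2 f$ ($b{\left(f,P \right)} = \left(-8 + f^{2} + 2 f\right) - 4 = -12 + f^{2} + 2 f$)
$b{\left(2,-2 \right)} + 2 d{\left(6 \right)} \left(26 - X{\left(-1 \right)}\right) = \left(-12 + 2^{2} + 2 \cdot 2\right) + 2 \cdot 6 \left(26 - 6\right) = \left(-12 + 4 + 4\right) + 12 \left(26 - 6\right) = -4 + 12 \cdot 20 = -4 + 240 = 236$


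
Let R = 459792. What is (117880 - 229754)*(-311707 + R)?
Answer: -16566861290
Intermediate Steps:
(117880 - 229754)*(-311707 + R) = (117880 - 229754)*(-311707 + 459792) = -111874*148085 = -16566861290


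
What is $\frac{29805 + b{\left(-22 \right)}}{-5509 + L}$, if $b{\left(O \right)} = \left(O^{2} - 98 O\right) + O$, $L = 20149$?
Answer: $\frac{32423}{14640} \approx 2.2147$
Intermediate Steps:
$b{\left(O \right)} = O^{2} - 97 O$
$\frac{29805 + b{\left(-22 \right)}}{-5509 + L} = \frac{29805 - 22 \left(-97 - 22\right)}{-5509 + 20149} = \frac{29805 - -2618}{14640} = \left(29805 + 2618\right) \frac{1}{14640} = 32423 \cdot \frac{1}{14640} = \frac{32423}{14640}$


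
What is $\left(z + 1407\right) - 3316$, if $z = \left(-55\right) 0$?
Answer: $-1909$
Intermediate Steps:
$z = 0$
$\left(z + 1407\right) - 3316 = \left(0 + 1407\right) - 3316 = 1407 - 3316 = -1909$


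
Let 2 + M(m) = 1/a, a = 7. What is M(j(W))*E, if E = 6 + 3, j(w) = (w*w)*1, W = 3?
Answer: -117/7 ≈ -16.714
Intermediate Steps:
j(w) = w**2 (j(w) = w**2*1 = w**2)
E = 9
M(m) = -13/7 (M(m) = -2 + 1/7 = -13/7)
M(j(W))*E = -13/7*9 = -117/7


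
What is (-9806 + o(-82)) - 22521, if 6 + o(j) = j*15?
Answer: -33563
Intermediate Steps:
o(j) = -6 + 15*j (o(j) = -6 + j*15 = -6 + 15*j)
(-9806 + o(-82)) - 22521 = (-9806 + (-6 + 15*(-82))) - 22521 = (-9806 + (-6 - 1230)) - 22521 = (-9806 - 1236) - 22521 = -11042 - 22521 = -33563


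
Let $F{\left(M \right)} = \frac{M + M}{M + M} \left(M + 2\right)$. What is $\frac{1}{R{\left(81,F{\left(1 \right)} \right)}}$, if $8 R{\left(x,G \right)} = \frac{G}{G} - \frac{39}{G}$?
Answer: $- \frac{2}{3} \approx -0.66667$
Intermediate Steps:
$F{\left(M \right)} = 2 + M$ ($F{\left(M \right)} = \frac{2 M}{2 M} \left(2 + M\right) = 2 M \frac{1}{2 M} \left(2 + M\right) = 1 \left(2 + M\right) = 2 + M$)
$R{\left(x,G \right)} = \frac{1}{8} - \frac{39}{8 G}$ ($R{\left(x,G \right)} = \frac{\frac{G}{G} - \frac{39}{G}}{8} = \frac{1 - \frac{39}{G}}{8} = \frac{1}{8} - \frac{39}{8 G}$)
$\frac{1}{R{\left(81,F{\left(1 \right)} \right)}} = \frac{1}{\frac{1}{8} \frac{1}{2 + 1} \left(-39 + \left(2 + 1\right)\right)} = \frac{1}{\frac{1}{8} \cdot \frac{1}{3} \left(-39 + 3\right)} = \frac{1}{\frac{1}{8} \cdot \frac{1}{3} \left(-36\right)} = \frac{1}{- \frac{3}{2}} = - \frac{2}{3}$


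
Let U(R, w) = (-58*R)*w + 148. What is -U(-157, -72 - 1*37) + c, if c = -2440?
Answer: 989966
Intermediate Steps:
U(R, w) = 148 - 58*R*w (U(R, w) = -58*R*w + 148 = 148 - 58*R*w)
-U(-157, -72 - 1*37) + c = -(148 - 58*(-157)*(-72 - 1*37)) - 2440 = -(148 - 58*(-157)*(-72 - 37)) - 2440 = -(148 - 58*(-157)*(-109)) - 2440 = -(148 - 992554) - 2440 = -1*(-992406) - 2440 = 992406 - 2440 = 989966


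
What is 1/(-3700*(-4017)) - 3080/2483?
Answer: -3521363809/2838813900 ≈ -1.2404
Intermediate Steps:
1/(-3700*(-4017)) - 3080/2483 = -1/3700*(-1/4017) - 3080*1/2483 = 1/14862900 - 3080/2483 = -3521363809/2838813900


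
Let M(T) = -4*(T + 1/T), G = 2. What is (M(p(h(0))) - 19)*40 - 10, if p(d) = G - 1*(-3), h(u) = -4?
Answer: -1602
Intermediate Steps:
p(d) = 5 (p(d) = 2 - 1*(-3) = 2 + 3 = 5)
M(T) = -4*T - 4/T
(M(p(h(0))) - 19)*40 - 10 = ((-4*5 - 4/5) - 19)*40 - 10 = ((-20 - 4*⅕) - 19)*40 - 10 = ((-20 - ⅘) - 19)*40 - 10 = (-104/5 - 19)*40 - 10 = -199/5*40 - 10 = -1592 - 10 = -1602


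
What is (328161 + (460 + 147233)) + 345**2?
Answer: 594879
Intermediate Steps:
(328161 + (460 + 147233)) + 345**2 = (328161 + 147693) + 119025 = 475854 + 119025 = 594879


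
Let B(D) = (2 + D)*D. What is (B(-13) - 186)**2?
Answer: 1849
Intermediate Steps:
B(D) = D*(2 + D)
(B(-13) - 186)**2 = (-13*(2 - 13) - 186)**2 = (-13*(-11) - 186)**2 = (143 - 186)**2 = (-43)**2 = 1849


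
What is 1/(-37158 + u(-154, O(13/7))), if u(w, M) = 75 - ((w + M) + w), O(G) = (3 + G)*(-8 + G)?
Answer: -49/1800513 ≈ -2.7214e-5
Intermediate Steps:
O(G) = (-8 + G)*(3 + G)
u(w, M) = 75 - M - 2*w (u(w, M) = 75 - ((M + w) + w) = 75 - (M + 2*w) = 75 + (-M - 2*w) = 75 - M - 2*w)
1/(-37158 + u(-154, O(13/7))) = 1/(-37158 + (75 - (-24 + (13/7)² - 65/7) - 2*(-154))) = 1/(-37158 + (75 - (-24 + (13*(⅐))² - 65/7) + 308)) = 1/(-37158 + (75 - (-24 + (13/7)² - 5*13/7) + 308)) = 1/(-37158 + (75 - (-24 + 169/49 - 65/7) + 308)) = 1/(-37158 + (75 - 1*(-1462/49) + 308)) = 1/(-37158 + (75 + 1462/49 + 308)) = 1/(-37158 + 20229/49) = 1/(-1800513/49) = -49/1800513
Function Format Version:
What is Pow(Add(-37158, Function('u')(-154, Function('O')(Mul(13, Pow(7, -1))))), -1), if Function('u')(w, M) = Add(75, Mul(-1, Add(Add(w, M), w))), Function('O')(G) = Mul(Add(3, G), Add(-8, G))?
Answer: Rational(-49, 1800513) ≈ -2.7214e-5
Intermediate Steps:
Function('O')(G) = Mul(Add(-8, G), Add(3, G))
Function('u')(w, M) = Add(75, Mul(-1, M), Mul(-2, w)) (Function('u')(w, M) = Add(75, Mul(-1, Add(Add(M, w), w))) = Add(75, Mul(-1, Add(M, Mul(2, w)))) = Add(75, Add(Mul(-1, M), Mul(-2, w))) = Add(75, Mul(-1, M), Mul(-2, w)))
Pow(Add(-37158, Function('u')(-154, Function('O')(Mul(13, Pow(7, -1))))), -1) = Pow(Add(-37158, Add(75, Mul(-1, Add(-24, Pow(Mul(13, Pow(7, -1)), 2), Mul(-5, Mul(13, Pow(7, -1))))), Mul(-2, -154))), -1) = Pow(Add(-37158, Add(75, Mul(-1, Add(-24, Pow(Mul(13, Rational(1, 7)), 2), Mul(-5, Mul(13, Rational(1, 7))))), 308)), -1) = Pow(Add(-37158, Add(75, Mul(-1, Add(-24, Pow(Rational(13, 7), 2), Mul(-5, Rational(13, 7)))), 308)), -1) = Pow(Add(-37158, Add(75, Mul(-1, Add(-24, Rational(169, 49), Rational(-65, 7))), 308)), -1) = Pow(Add(-37158, Add(75, Mul(-1, Rational(-1462, 49)), 308)), -1) = Pow(Add(-37158, Add(75, Rational(1462, 49), 308)), -1) = Pow(Add(-37158, Rational(20229, 49)), -1) = Pow(Rational(-1800513, 49), -1) = Rational(-49, 1800513)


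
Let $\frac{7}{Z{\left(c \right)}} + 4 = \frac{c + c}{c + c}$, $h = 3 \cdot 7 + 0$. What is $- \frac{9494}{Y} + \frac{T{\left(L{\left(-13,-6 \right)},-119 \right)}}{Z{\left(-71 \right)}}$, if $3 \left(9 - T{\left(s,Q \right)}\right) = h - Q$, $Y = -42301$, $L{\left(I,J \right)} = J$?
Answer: $\frac{692353}{42301} \approx 16.367$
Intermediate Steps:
$h = 21$ ($h = 21 + 0 = 21$)
$Z{\left(c \right)} = - \frac{7}{3}$ ($Z{\left(c \right)} = \frac{7}{-4 + \frac{c + c}{c + c}} = \frac{7}{-4 + \frac{2 c}{2 c}} = \frac{7}{-4 + 2 c \frac{1}{2 c}} = \frac{7}{-4 + 1} = \frac{7}{-3} = 7 \left(- \frac{1}{3}\right) = - \frac{7}{3}$)
$T{\left(s,Q \right)} = 2 + \frac{Q}{3}$ ($T{\left(s,Q \right)} = 9 - \frac{21 - Q}{3} = 9 + \left(-7 + \frac{Q}{3}\right) = 2 + \frac{Q}{3}$)
$- \frac{9494}{Y} + \frac{T{\left(L{\left(-13,-6 \right)},-119 \right)}}{Z{\left(-71 \right)}} = - \frac{9494}{-42301} + \frac{2 + \frac{1}{3} \left(-119\right)}{- \frac{7}{3}} = \left(-9494\right) \left(- \frac{1}{42301}\right) + \left(2 - \frac{119}{3}\right) \left(- \frac{3}{7}\right) = \frac{9494}{42301} - - \frac{113}{7} = \frac{9494}{42301} + \frac{113}{7} = \frac{692353}{42301}$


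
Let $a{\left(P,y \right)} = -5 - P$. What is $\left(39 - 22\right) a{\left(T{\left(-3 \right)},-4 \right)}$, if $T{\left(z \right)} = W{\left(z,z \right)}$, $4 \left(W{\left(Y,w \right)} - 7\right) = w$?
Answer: $- \frac{765}{4} \approx -191.25$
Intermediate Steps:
$W{\left(Y,w \right)} = 7 + \frac{w}{4}$
$T{\left(z \right)} = 7 + \frac{z}{4}$
$\left(39 - 22\right) a{\left(T{\left(-3 \right)},-4 \right)} = \left(39 - 22\right) \left(-5 - \left(7 + \frac{1}{4} \left(-3\right)\right)\right) = 17 \left(-5 - \left(7 - \frac{3}{4}\right)\right) = 17 \left(-5 - \frac{25}{4}\right) = 17 \left(- \frac{45}{4}\right) = - \frac{765}{4}$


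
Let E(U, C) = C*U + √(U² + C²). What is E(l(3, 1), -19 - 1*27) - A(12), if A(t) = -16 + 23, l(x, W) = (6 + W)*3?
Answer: -973 + √2557 ≈ -922.43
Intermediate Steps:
l(x, W) = 18 + 3*W
E(U, C) = √(C² + U²) + C*U (E(U, C) = C*U + √(C² + U²) = √(C² + U²) + C*U)
A(t) = 7
E(l(3, 1), -19 - 1*27) - A(12) = (√((-19 - 1*27)² + (18 + 3*1)²) + (-19 - 1*27)*(18 + 3*1)) - 1*7 = (√((-19 - 27)² + (18 + 3)²) + (-19 - 27)*(18 + 3)) - 7 = (√((-46)² + 21²) - 46*21) - 7 = (√(2116 + 441) - 966) - 7 = (√2557 - 966) - 7 = (-966 + √2557) - 7 = -973 + √2557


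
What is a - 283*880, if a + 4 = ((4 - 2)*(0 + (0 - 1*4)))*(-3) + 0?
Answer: -249020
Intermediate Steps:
a = 20 (a = -4 + (((4 - 2)*(0 + (0 - 1*4)))*(-3) + 0) = -4 + ((2*(0 + (0 - 4)))*(-3) + 0) = -4 + ((2*(0 - 4))*(-3) + 0) = -4 + ((2*(-4))*(-3) + 0) = -4 + (-8*(-3) + 0) = -4 + (24 + 0) = -4 + 24 = 20)
a - 283*880 = 20 - 283*880 = 20 - 249040 = -249020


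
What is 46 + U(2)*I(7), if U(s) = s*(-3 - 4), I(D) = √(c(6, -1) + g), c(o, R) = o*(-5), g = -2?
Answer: 46 - 56*I*√2 ≈ 46.0 - 79.196*I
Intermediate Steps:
c(o, R) = -5*o
I(D) = 4*I*√2 (I(D) = √(-5*6 - 2) = √(-30 - 2) = √(-32) = 4*I*√2)
U(s) = -7*s (U(s) = s*(-7) = -7*s)
46 + U(2)*I(7) = 46 + (-7*2)*(4*I*√2) = 46 - 56*I*√2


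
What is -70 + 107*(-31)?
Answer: -3387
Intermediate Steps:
-70 + 107*(-31) = -70 - 3317 = -3387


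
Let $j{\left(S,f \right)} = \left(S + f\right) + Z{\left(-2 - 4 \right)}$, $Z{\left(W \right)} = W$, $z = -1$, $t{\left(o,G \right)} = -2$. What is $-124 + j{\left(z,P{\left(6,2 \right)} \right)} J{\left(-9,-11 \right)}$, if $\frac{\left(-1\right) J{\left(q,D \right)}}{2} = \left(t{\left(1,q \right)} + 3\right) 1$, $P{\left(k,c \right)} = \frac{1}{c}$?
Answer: $-111$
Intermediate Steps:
$J{\left(q,D \right)} = -2$ ($J{\left(q,D \right)} = - 2 \left(-2 + 3\right) 1 = - 2 \cdot 1 \cdot 1 = \left(-2\right) 1 = -2$)
$j{\left(S,f \right)} = -6 + S + f$ ($j{\left(S,f \right)} = \left(S + f\right) - 6 = -6 + S + f$)
$-124 + j{\left(z,P{\left(6,2 \right)} \right)} J{\left(-9,-11 \right)} = -124 + \left(-6 - 1 + \frac{1}{2}\right) \left(-2\right) = -124 - -13 = -124 + 13 = -111$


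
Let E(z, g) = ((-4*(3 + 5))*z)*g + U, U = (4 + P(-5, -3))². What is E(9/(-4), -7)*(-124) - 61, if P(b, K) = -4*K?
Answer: 30691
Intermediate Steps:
U = 256 (U = (4 - 4*(-3))² = (4 + 12)² = 16² = 256)
E(z, g) = 256 - 32*g*z (E(z, g) = ((-4*(3 + 5))*z)*g + 256 = ((-4*8)*z)*g + 256 = (-32*z)*g + 256 = -32*g*z + 256 = 256 - 32*g*z)
E(9/(-4), -7)*(-124) - 61 = (256 - 32*(-7)*9/(-4))*(-124) - 61 = (256 - 32*(-7)*9*(-¼))*(-124) - 61 = (256 - 32*(-7)*(-9/4))*(-124) - 61 = (256 - 504)*(-124) - 61 = -248*(-124) - 61 = 30752 - 61 = 30691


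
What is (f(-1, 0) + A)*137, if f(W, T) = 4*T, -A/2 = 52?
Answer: -14248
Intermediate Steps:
A = -104 (A = -2*52 = -104)
(f(-1, 0) + A)*137 = (4*0 - 104)*137 = (0 - 104)*137 = -104*137 = -14248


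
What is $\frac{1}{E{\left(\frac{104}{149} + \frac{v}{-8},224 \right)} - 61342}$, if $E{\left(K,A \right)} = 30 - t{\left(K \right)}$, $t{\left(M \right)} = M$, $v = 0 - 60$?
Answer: $- \frac{298}{18273419} \approx -1.6308 \cdot 10^{-5}$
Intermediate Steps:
$v = -60$
$E{\left(K,A \right)} = 30 - K$
$\frac{1}{E{\left(\frac{104}{149} + \frac{v}{-8},224 \right)} - 61342} = \frac{1}{\left(30 - \left(\frac{104}{149} - \frac{60}{-8}\right)\right) - 61342} = \frac{1}{\left(30 - \left(104 \cdot \frac{1}{149} - - \frac{15}{2}\right)\right) - 61342} = \frac{1}{\left(30 - \left(\frac{104}{149} + \frac{15}{2}\right)\right) - 61342} = \frac{1}{\left(30 - \frac{2443}{298}\right) - 61342} = \frac{1}{\frac{6497}{298} - 61342} = \frac{1}{- \frac{18273419}{298}} = - \frac{298}{18273419}$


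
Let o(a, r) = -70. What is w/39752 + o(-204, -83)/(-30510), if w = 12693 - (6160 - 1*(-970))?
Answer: 17250977/121283352 ≈ 0.14224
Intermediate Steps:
w = 5563 (w = 12693 - (6160 + 970) = 12693 - 1*7130 = 12693 - 7130 = 5563)
w/39752 + o(-204, -83)/(-30510) = 5563/39752 - 70/(-30510) = 5563*(1/39752) - 70*(-1/30510) = 5563/39752 + 7/3051 = 17250977/121283352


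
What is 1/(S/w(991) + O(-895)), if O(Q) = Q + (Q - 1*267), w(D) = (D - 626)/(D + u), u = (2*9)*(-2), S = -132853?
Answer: -73/25525084 ≈ -2.8599e-6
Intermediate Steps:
u = -36 (u = 18*(-2) = -36)
w(D) = (-626 + D)/(-36 + D) (w(D) = (D - 626)/(D - 36) = (-626 + D)/(-36 + D))
O(Q) = -267 + 2*Q (O(Q) = Q + (Q - 267) = Q + (-267 + Q) = -267 + 2*Q)
1/(S/w(991) + O(-895)) = 1/(-132853*(-36 + 991)/(-626 + 991) + (-267 + 2*(-895))) = 1/(-132853/(365/955) + (-267 - 1790)) = 1/(-132853/((1/955)*365) - 2057) = 1/(-132853/73/191 - 2057) = 1/(-132853*191/73 - 2057) = 1/(-25374923/73 - 2057) = 1/(-25525084/73) = -73/25525084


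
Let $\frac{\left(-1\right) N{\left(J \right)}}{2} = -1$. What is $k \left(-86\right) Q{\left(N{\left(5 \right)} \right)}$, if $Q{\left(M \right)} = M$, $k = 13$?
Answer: $-2236$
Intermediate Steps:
$N{\left(J \right)} = 2$ ($N{\left(J \right)} = \left(-2\right) \left(-1\right) = 2$)
$k \left(-86\right) Q{\left(N{\left(5 \right)} \right)} = 13 \left(-86\right) 2 = \left(-1118\right) 2 = -2236$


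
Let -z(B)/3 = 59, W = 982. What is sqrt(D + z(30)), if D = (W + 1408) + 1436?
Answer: sqrt(3649) ≈ 60.407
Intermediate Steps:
z(B) = -177 (z(B) = -3*59 = -177)
D = 3826 (D = (982 + 1408) + 1436 = 2390 + 1436 = 3826)
sqrt(D + z(30)) = sqrt(3826 - 177) = sqrt(3649)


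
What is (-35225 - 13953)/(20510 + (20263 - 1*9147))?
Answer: -24589/15813 ≈ -1.5550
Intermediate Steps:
(-35225 - 13953)/(20510 + (20263 - 1*9147)) = -49178/(20510 + (20263 - 9147)) = -49178/(20510 + 11116) = -49178/31626 = -49178*1/31626 = -24589/15813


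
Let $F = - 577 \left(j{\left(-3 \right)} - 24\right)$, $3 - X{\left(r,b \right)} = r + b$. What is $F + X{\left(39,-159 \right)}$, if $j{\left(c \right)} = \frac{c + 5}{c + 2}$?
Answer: $15125$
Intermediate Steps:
$X{\left(r,b \right)} = 3 - b - r$ ($X{\left(r,b \right)} = 3 - \left(r + b\right) = 3 - \left(b + r\right) = 3 - b - r$)
$j{\left(c \right)} = \frac{5 + c}{2 + c}$
$F = 15002$ ($F = - 577 \left(\frac{5 - 3}{2 - 3} - 24\right) = - 577 \left(\frac{1}{-1} \cdot 2 - 24\right) = - 577 \left(\left(-1\right) 2 - 24\right) = - 577 \left(-2 - 24\right) = \left(-577\right) \left(-26\right) = 15002$)
$F + X{\left(39,-159 \right)} = 15002 - -123 = 15002 + \left(3 + 159 - 39\right) = 15002 + 123 = 15125$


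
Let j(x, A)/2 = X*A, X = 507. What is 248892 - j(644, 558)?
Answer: -316920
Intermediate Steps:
j(x, A) = 1014*A (j(x, A) = 2*(507*A) = 1014*A)
248892 - j(644, 558) = 248892 - 1014*558 = 248892 - 1*565812 = 248892 - 565812 = -316920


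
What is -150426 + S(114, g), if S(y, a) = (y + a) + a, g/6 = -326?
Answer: -154224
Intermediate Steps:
g = -1956 (g = 6*(-326) = -1956)
S(y, a) = y + 2*a (S(y, a) = (a + y) + a = y + 2*a)
-150426 + S(114, g) = -150426 + (114 + 2*(-1956)) = -150426 + (114 - 3912) = -150426 - 3798 = -154224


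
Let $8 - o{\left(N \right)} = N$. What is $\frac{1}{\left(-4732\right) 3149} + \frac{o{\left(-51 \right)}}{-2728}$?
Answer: $- \frac{219791435}{10162528376} \approx -0.021628$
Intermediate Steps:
$o{\left(N \right)} = 8 - N$
$\frac{1}{\left(-4732\right) 3149} + \frac{o{\left(-51 \right)}}{-2728} = \frac{1}{\left(-4732\right) 3149} + \frac{8 - -51}{-2728} = \left(- \frac{1}{4732}\right) \frac{1}{3149} + \left(8 + 51\right) \left(- \frac{1}{2728}\right) = - \frac{1}{14901068} + 59 \left(- \frac{1}{2728}\right) = - \frac{1}{14901068} - \frac{59}{2728} = - \frac{219791435}{10162528376}$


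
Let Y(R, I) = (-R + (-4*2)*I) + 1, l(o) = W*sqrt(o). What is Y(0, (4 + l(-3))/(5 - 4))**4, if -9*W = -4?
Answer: 514877017/729 + 98894464*I*sqrt(3)/243 ≈ 7.0628e+5 + 7.049e+5*I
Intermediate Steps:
W = 4/9 (W = -1/9*(-4) = 4/9 ≈ 0.44444)
l(o) = 4*sqrt(o)/9
Y(R, I) = 1 - R - 8*I (Y(R, I) = (-R - 8*I) + 1 = 1 - R - 8*I)
Y(0, (4 + l(-3))/(5 - 4))**4 = (1 - 1*0 - 8*(4 + 4*sqrt(-3)/9)/(5 - 4))**4 = (1 + 0 - 8*(4 + 4*(I*sqrt(3))/9)/1)**4 = (1 + 0 - 8*(4 + 4*I*sqrt(3)/9))**4 = (1 + 0 + (-32 - 32*I*sqrt(3)/9))**4 = (-31 - 32*I*sqrt(3)/9)**4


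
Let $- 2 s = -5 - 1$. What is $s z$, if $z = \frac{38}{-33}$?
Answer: $- \frac{38}{11} \approx -3.4545$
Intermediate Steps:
$s = 3$ ($s = - \frac{-5 - 1}{2} = \left(- \frac{1}{2}\right) \left(-6\right) = 3$)
$z = - \frac{38}{33}$ ($z = 38 \left(- \frac{1}{33}\right) = - \frac{38}{33} \approx -1.1515$)
$s z = 3 \left(- \frac{38}{33}\right) = - \frac{38}{11}$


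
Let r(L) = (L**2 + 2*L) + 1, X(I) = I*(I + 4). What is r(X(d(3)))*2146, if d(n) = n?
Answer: 1038664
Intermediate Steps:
X(I) = I*(4 + I)
r(L) = 1 + L**2 + 2*L
r(X(d(3)))*2146 = (1 + (3*(4 + 3))**2 + 2*(3*(4 + 3)))*2146 = (1 + (3*7)**2 + 2*(3*7))*2146 = (1 + 21**2 + 2*21)*2146 = (1 + 441 + 42)*2146 = 484*2146 = 1038664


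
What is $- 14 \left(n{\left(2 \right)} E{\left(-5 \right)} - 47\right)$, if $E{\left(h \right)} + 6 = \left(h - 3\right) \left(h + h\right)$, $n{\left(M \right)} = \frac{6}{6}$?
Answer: $-378$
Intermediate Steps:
$n{\left(M \right)} = 1$ ($n{\left(M \right)} = 6 \cdot \frac{1}{6} = 1$)
$E{\left(h \right)} = -6 + 2 h \left(-3 + h\right)$ ($E{\left(h \right)} = -6 + \left(h - 3\right) \left(h + h\right) = -6 + \left(-3 + h\right) 2 h = -6 + 2 h \left(-3 + h\right)$)
$- 14 \left(n{\left(2 \right)} E{\left(-5 \right)} - 47\right) = - 14 \left(1 \left(-6 - -30 + 2 \left(-5\right)^{2}\right) - 47\right) = - 14 \left(1 \left(-6 + 30 + 2 \cdot 25\right) - 47\right) = - 14 \left(1 \left(-6 + 30 + 50\right) - 47\right) = - 14 \left(1 \cdot 74 - 47\right) = - 14 \left(74 - 47\right) = \left(-14\right) 27 = -378$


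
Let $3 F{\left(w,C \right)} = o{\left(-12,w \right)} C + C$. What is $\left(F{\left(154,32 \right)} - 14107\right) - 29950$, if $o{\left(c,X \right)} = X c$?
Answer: $- \frac{191275}{3} \approx -63758.0$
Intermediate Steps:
$F{\left(w,C \right)} = \frac{C}{3} - 4 C w$ ($F{\left(w,C \right)} = \frac{w \left(-12\right) C + C}{3} = \frac{- 12 w C + C}{3} = \frac{- 12 C w + C}{3} = \frac{C - 12 C w}{3} = \frac{C}{3} - 4 C w$)
$\left(F{\left(154,32 \right)} - 14107\right) - 29950 = \left(\frac{1}{3} \cdot 32 \left(1 - 1848\right) - 14107\right) - 29950 = \left(\frac{1}{3} \cdot 32 \left(-1847\right) - 14107\right) - 29950 = \left(- \frac{59104}{3} - 14107\right) - 29950 = - \frac{101425}{3} - 29950 = - \frac{191275}{3}$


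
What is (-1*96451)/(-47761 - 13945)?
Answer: 96451/61706 ≈ 1.5631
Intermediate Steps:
(-1*96451)/(-47761 - 13945) = -96451/(-61706) = -96451*(-1/61706) = 96451/61706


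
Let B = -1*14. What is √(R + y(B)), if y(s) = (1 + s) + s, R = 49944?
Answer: √49917 ≈ 223.42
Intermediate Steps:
B = -14
y(s) = 1 + 2*s
√(R + y(B)) = √(49944 + (1 + 2*(-14))) = √(49944 + (1 - 28)) = √(49944 - 27) = √49917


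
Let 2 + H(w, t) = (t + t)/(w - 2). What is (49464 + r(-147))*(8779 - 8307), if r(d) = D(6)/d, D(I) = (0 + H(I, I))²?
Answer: 3432009704/147 ≈ 2.3347e+7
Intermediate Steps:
H(w, t) = -2 + 2*t/(-2 + w) (H(w, t) = -2 + (t + t)/(w - 2) = -2 + (2*t)/(-2 + w) = -2 + 2*t/(-2 + w))
D(I) = 16/(-2 + I)² (D(I) = (0 + 2*(2 + I - I)/(-2 + I))² = (0 + 2*2/(-2 + I))² = (0 + 4/(-2 + I))² = (4/(-2 + I))² = 16/(-2 + I)²)
r(d) = 1/d (r(d) = (16/(-2 + 6)²)/d = (16/4²)/d = (16*(1/16))/d = 1/d)
(49464 + r(-147))*(8779 - 8307) = (49464 + 1/(-147))*(8779 - 8307) = (49464 - 1/147)*472 = (7271207/147)*472 = 3432009704/147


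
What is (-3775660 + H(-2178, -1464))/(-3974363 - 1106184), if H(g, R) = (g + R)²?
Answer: -9488504/5080547 ≈ -1.8676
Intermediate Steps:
H(g, R) = (R + g)²
(-3775660 + H(-2178, -1464))/(-3974363 - 1106184) = (-3775660 + (-1464 - 2178)²)/(-3974363 - 1106184) = (-3775660 + (-3642)²)/(-5080547) = (-3775660 + 13264164)*(-1/5080547) = 9488504*(-1/5080547) = -9488504/5080547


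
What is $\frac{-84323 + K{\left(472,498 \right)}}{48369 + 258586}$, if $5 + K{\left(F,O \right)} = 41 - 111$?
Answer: $- \frac{84398}{306955} \approx -0.27495$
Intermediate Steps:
$K{\left(F,O \right)} = -75$ ($K{\left(F,O \right)} = -5 + \left(41 - 111\right) = -5 - 70 = -75$)
$\frac{-84323 + K{\left(472,498 \right)}}{48369 + 258586} = \frac{-84323 - 75}{48369 + 258586} = - \frac{84398}{306955}$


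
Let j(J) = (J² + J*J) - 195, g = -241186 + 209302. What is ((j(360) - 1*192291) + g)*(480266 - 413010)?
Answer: 2342526480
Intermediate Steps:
g = -31884
j(J) = -195 + 2*J² (j(J) = (J² + J²) - 195 = 2*J² - 195 = -195 + 2*J²)
((j(360) - 1*192291) + g)*(480266 - 413010) = (((-195 + 2*360²) - 1*192291) - 31884)*(480266 - 413010) = (((-195 + 2*129600) - 192291) - 31884)*67256 = (((-195 + 259200) - 192291) - 31884)*67256 = ((259005 - 192291) - 31884)*67256 = (66714 - 31884)*67256 = 34830*67256 = 2342526480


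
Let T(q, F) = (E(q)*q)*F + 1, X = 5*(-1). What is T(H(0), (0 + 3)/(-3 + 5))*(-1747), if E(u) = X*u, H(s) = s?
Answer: -1747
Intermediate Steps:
X = -5
E(u) = -5*u
T(q, F) = 1 - 5*F*q² (T(q, F) = ((-5*q)*q)*F + 1 = (-5*q²)*F + 1 = -5*F*q² + 1 = 1 - 5*F*q²)
T(H(0), (0 + 3)/(-3 + 5))*(-1747) = (1 - 5*(0 + 3)/(-3 + 5)*0²)*(-1747) = (1 - 5*3/2*0)*(-1747) = (1 + 0)*(-1747) = 1*(-1747) = -1747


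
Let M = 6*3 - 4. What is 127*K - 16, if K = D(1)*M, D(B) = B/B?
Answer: 1762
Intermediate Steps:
M = 14 (M = 18 - 4 = 14)
D(B) = 1
K = 14 (K = 1*14 = 14)
127*K - 16 = 127*14 - 16 = 1778 - 16 = 1762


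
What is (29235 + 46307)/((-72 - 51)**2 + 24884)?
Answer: 75542/40013 ≈ 1.8879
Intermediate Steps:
(29235 + 46307)/((-72 - 51)**2 + 24884) = 75542/((-123)**2 + 24884) = 75542/(15129 + 24884) = 75542/40013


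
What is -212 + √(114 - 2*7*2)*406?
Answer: -212 + 406*√86 ≈ 3553.1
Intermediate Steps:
-212 + √(114 - 2*7*2)*406 = -212 + √(114 - 14*2)*406 = -212 + √(114 - 28)*406 = -212 + √86*406 = -212 + 406*√86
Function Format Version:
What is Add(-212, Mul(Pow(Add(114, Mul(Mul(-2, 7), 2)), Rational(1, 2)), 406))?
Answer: Add(-212, Mul(406, Pow(86, Rational(1, 2)))) ≈ 3553.1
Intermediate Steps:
Add(-212, Mul(Pow(Add(114, Mul(Mul(-2, 7), 2)), Rational(1, 2)), 406)) = Add(-212, Mul(Pow(Add(114, Mul(-14, 2)), Rational(1, 2)), 406)) = Add(-212, Mul(Pow(Add(114, -28), Rational(1, 2)), 406)) = Add(-212, Mul(Pow(86, Rational(1, 2)), 406)) = Add(-212, Mul(406, Pow(86, Rational(1, 2))))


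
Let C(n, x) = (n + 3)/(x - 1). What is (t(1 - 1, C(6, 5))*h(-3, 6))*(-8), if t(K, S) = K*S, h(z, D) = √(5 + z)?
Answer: 0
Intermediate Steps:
C(n, x) = (3 + n)/(-1 + x)
(t(1 - 1, C(6, 5))*h(-3, 6))*(-8) = (((1 - 1)*((3 + 6)/(-1 + 5)))*√(5 - 3))*(-8) = ((0*(9/4))*√2)*(-8) = (0*√2)*(-8) = 0*(-8) = 0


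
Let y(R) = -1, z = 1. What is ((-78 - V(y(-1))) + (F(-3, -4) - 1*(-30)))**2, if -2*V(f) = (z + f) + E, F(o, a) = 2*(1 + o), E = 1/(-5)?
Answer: 271441/100 ≈ 2714.4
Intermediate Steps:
E = -1/5 ≈ -0.20000
F(o, a) = 2 + 2*o
V(f) = -2/5 - f/2 (V(f) = -((1 + f) - 1/5)/2 = -(4/5 + f)/2 = -2/5 - f/2)
((-78 - V(y(-1))) + (F(-3, -4) - 1*(-30)))**2 = ((-78 - (-2/5 - 1/2*(-1))) + ((2 + 2*(-3)) - 1*(-30)))**2 = ((-78 - (-2/5 + 1/2)) + ((2 - 6) + 30))**2 = ((-78 - 1*1/10) + (-4 + 30))**2 = ((-78 - 1/10) + 26)**2 = (-781/10 + 26)**2 = (-521/10)**2 = 271441/100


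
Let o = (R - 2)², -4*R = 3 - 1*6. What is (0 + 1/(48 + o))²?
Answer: 256/628849 ≈ 0.00040709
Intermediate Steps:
R = ¾ (R = -(3 - 1*6)/4 = -(3 - 6)/4 = -¼*(-3) = ¾ ≈ 0.75000)
o = 25/16 (o = (¾ - 2)² = (-5/4)² = 25/16 ≈ 1.5625)
(0 + 1/(48 + o))² = (0 + 1/(48 + 25/16))² = (0 + 1/(793/16))² = (0 + 16/793)² = (16/793)² = 256/628849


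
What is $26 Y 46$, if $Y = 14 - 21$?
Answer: $-8372$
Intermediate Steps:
$Y = -7$
$26 Y 46 = 26 \left(-7\right) 46 = \left(-182\right) 46 = -8372$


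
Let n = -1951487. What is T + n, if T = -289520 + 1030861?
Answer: -1210146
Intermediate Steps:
T = 741341
T + n = 741341 - 1951487 = -1210146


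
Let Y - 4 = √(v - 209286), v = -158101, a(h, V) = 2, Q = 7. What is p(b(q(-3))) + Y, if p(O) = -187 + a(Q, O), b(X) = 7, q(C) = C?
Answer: -181 + I*√367387 ≈ -181.0 + 606.13*I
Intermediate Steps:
p(O) = -185 (p(O) = -187 + 2 = -185)
Y = 4 + I*√367387 (Y = 4 + √(-158101 - 209286) = 4 + √(-367387) = 4 + I*√367387 ≈ 4.0 + 606.13*I)
p(b(q(-3))) + Y = -185 + (4 + I*√367387) = -181 + I*√367387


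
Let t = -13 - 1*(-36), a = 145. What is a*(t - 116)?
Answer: -13485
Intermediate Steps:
t = 23 (t = -13 + 36 = 23)
a*(t - 116) = 145*(23 - 116) = 145*(-93) = -13485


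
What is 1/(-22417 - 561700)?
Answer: -1/584117 ≈ -1.7120e-6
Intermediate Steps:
1/(-22417 - 561700) = 1/(-584117) = -1/584117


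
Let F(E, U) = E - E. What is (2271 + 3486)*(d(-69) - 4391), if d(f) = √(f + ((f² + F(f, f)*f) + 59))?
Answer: -25278987 + 5757*√4751 ≈ -2.4882e+7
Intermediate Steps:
F(E, U) = 0
d(f) = √(59 + f + f²) (d(f) = √(f + ((f² + 0*f) + 59)) = √(f + ((f² + 0) + 59)) = √(f + (f² + 59)) = √(f + (59 + f²)) = √(59 + f + f²))
(2271 + 3486)*(d(-69) - 4391) = (2271 + 3486)*(√(59 - 69 + (-69)²) - 4391) = 5757*(√(59 - 69 + 4761) - 4391) = 5757*(√4751 - 4391) = 5757*(-4391 + √4751) = -25278987 + 5757*√4751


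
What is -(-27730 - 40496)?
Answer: 68226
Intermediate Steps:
-(-27730 - 40496) = -1*(-68226) = 68226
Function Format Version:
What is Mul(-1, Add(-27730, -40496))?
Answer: 68226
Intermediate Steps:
Mul(-1, Add(-27730, -40496)) = Mul(-1, -68226) = 68226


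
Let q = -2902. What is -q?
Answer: 2902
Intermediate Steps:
-q = -1*(-2902) = 2902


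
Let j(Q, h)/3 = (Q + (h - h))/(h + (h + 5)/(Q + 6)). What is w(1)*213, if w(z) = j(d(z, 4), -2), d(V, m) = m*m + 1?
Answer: -249849/43 ≈ -5810.4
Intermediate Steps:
d(V, m) = 1 + m² (d(V, m) = m² + 1 = 1 + m²)
j(Q, h) = 3*Q/(h + (5 + h)/(6 + Q)) (j(Q, h) = 3*((Q + (h - h))/(h + (h + 5)/(Q + 6))) = 3*((Q + 0)/(h + (5 + h)/(6 + Q))) = 3*(Q/(h + (5 + h)/(6 + Q))) = 3*Q/(h + (5 + h)/(6 + Q)))
w(z) = -1173/43 (w(z) = 3*(1 + 4²)*(6 + (1 + 4²))/(5 + 7*(-2) + (1 + 4²)*(-2)) = 3*(1 + 16)*(6 + (1 + 16))/(5 - 14 + (1 + 16)*(-2)) = 3*17*(6 + 17)/(5 - 14 + 17*(-2)) = 3*17*23/(5 - 14 - 34) = 3*17*23/(-43) = 3*17*(-1/43)*23 = -1173/43)
w(1)*213 = -1173/43*213 = -249849/43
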